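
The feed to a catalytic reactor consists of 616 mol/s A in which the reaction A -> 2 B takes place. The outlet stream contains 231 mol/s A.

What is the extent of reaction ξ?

For A: n = n₀ − 1ξ → 231 = 616 − 1ξ, giving ξ = 385 mol/s.
Outlet amounts (n = n₀ + ν ξ):
  A: 616 − 1(385) = 231
  B: 0 + 2(385) = 770

ξ = 385 mol/s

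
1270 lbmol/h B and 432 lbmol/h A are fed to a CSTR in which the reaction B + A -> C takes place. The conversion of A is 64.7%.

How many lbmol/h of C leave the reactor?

280 lbmol/h

A reacted = 0.647 × 432 = 279.5 lbmol/h; ν_A = −1, so ξ = 279.5/1 = 279.5 lbmol/h.
Outlet amounts (n = n₀ + ν ξ):
  B: 1270 − 1(279.5) = 990.5
  A: 432 − 1(279.5) = 152.5
  C: 0 + 1(279.5) = 279.5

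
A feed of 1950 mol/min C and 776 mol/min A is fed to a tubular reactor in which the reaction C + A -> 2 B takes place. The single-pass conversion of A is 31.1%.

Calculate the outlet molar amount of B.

A reacted = 0.311 × 776 = 241.3 mol/min; ν_A = −1, so ξ = 241.3/1 = 241.3 mol/min.
Outlet amounts (n = n₀ + ν ξ):
  C: 1950 − 1(241.3) = 1709
  A: 776 − 1(241.3) = 534.7
  B: 0 + 2(241.3) = 482.7

483 mol/min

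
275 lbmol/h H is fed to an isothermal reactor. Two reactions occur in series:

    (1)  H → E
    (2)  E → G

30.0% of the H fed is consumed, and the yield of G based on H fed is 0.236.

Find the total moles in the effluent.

275 lbmol/h

Conversion of H: H consumed = 1ξ₁ = 0.3 × 275 → ξ₁ = 82.5 lbmol/h.
Yield of G: 1ξ₂ / 275 = 0.236 → ξ₂ = 64.9 lbmol/h.
Outlet amounts (n = n₀ + Σ ν·ξ):
  H: 275 − 1(82.5) = 192.5
  E: 0 + 1(82.5) − 1(64.9) = 17.6
  G: 0 + 1(64.9) = 64.9
Total out = 192.5 + 17.6 + 64.9 = 275 lbmol/h.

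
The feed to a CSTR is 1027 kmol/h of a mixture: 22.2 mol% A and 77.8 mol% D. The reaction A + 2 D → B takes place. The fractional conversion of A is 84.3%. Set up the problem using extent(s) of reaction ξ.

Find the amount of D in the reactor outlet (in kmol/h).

415 kmol/h

A reacted = 0.843 × 228 = 192.2 kmol/h; ν_A = −1, so ξ = 192.2/1 = 192.2 kmol/h.
Outlet amounts (n = n₀ + ν ξ):
  A: 228 − 1(192.2) = 35.8
  D: 799 − 2(192.2) = 414.6
  B: 0 + 1(192.2) = 192.2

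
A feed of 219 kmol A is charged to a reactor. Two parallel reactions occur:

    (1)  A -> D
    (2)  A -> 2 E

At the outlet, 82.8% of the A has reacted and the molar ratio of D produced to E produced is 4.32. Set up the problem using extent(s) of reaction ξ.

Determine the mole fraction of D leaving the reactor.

Conversion of A: A consumed = 0.828 × 219 = 181.3 kmol = 1ξ₁ + 1ξ₂.
Selectivity: 1ξ₁ / (2ξ₂) = 4.32 → ξ₁ = 8.64 ξ₂.
Substitute: (1·8.64 + 1) ξ₂ = 181.3 → ξ₂ = 18.81 kmol, ξ₁ = 162.5 kmol.
Outlet amounts (n = n₀ + Σ ν·ξ):
  A: 219 − 1(162.5) − 1(18.81) = 37.67
  D: 0 + 1(162.5) = 162.5
  E: 0 + 2(18.81) = 37.62
Total out = 237.8 kmol; y_D = 162.5 / 237.8 = 0.6834.

0.683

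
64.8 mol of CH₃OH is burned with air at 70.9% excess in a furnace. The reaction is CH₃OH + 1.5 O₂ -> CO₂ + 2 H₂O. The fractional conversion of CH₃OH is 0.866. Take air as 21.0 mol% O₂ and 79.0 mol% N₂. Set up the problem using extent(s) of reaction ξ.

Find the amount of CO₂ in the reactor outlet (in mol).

56.1 mol

Stoichiometric O₂ = 1.5 × 64.8 = 97.2 mol; O₂ fed = 97.2 × 1.709 = 166.1 mol.
N₂ fed = 166.1 × 79/21 = 624.9 mol.
Fuel reacted = 0.866 × 64.8 → ξ = 56.12 mol.
Outlet (n = n₀ + ν ξ):
  CH₃OH: 64.8 − 1(56.12) = 8.683
  O₂: 166.1 − 1.5(56.12) = 81.94
  N₂: 624.9 (inert)
  CO₂: 0 + 1(56.12) = 56.12
  H₂O: 0 + 2(56.12) = 112.2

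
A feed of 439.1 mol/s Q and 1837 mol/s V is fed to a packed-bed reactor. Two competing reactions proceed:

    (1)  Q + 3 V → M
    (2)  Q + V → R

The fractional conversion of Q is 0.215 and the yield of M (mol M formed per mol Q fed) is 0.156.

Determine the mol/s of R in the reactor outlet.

25.9 mol/s

Yield of M: 1ξ₁ / 439.1 = 0.156 → ξ₁ = 68.5 mol/s.
Conversion of Q: 1ξ₁ + 1ξ₂ = 0.215 × 439.1 = 94.41 → ξ₂ = 25.91 mol/s.
Outlet amounts (n = n₀ + Σ ν·ξ):
  Q: 439.1 − 1(68.5) − 1(25.91) = 344.7
  V: 1837 − 3(68.5) − 1(25.91) = 1606
  M: 0 + 1(68.5) = 68.5
  R: 0 + 1(25.91) = 25.91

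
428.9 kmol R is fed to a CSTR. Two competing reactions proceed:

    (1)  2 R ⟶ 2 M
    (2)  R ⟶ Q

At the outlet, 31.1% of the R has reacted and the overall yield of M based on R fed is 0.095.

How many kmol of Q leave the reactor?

92.6 kmol

Yield of M: 2ξ₁ / 428.9 = 0.095 → ξ₁ = 20.37 kmol.
Conversion of R: 2ξ₁ + 1ξ₂ = 0.311 × 428.9 = 133.4 → ξ₂ = 92.64 kmol.
Outlet amounts (n = n₀ + Σ ν·ξ):
  R: 428.9 − 2(20.37) − 1(92.64) = 295.5
  M: 0 + 2(20.37) = 40.75
  Q: 0 + 1(92.64) = 92.64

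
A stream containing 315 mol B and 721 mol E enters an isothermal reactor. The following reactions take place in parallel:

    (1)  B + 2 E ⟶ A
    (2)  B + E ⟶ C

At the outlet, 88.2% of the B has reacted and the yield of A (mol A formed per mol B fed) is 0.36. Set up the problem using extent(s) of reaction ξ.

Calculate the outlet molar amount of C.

Yield of A: 1ξ₁ / 315 = 0.36 → ξ₁ = 113.4 mol.
Conversion of B: 1ξ₁ + 1ξ₂ = 0.882 × 315 = 277.8 → ξ₂ = 164.4 mol.
Outlet amounts (n = n₀ + Σ ν·ξ):
  B: 315 − 1(113.4) − 1(164.4) = 37.17
  E: 721 − 2(113.4) − 1(164.4) = 329.8
  A: 0 + 1(113.4) = 113.4
  C: 0 + 1(164.4) = 164.4

164 mol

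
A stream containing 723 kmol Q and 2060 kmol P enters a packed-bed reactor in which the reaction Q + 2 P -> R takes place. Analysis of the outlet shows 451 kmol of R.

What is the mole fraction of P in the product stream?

0.616

For R: n = n₀ + 1ξ → 451 = 0 + 1ξ, giving ξ = 451 kmol.
Outlet amounts (n = n₀ + ν ξ):
  Q: 723 − 1(451) = 272
  P: 2060 − 2(451) = 1158
  R: 0 + 1(451) = 451
Total out = 1881 kmol; y_P = 1158 / 1881 = 0.6156.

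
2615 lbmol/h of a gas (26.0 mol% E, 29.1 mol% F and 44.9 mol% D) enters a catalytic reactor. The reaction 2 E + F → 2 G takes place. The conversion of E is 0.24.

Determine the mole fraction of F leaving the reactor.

0.268

E reacted = 0.24 × 679.9 = 163.2 lbmol/h; ν_E = −2, so ξ = 163.2/2 = 81.59 lbmol/h.
Outlet amounts (n = n₀ + ν ξ):
  E: 679.9 − 2(81.59) = 516.7
  F: 761 − 1(81.59) = 679.4
  G: 0 + 2(81.59) = 163.2
  D: 1174 (inert)
Total out = 2533 lbmol/h; y_F = 679.4 / 2533 = 0.2682.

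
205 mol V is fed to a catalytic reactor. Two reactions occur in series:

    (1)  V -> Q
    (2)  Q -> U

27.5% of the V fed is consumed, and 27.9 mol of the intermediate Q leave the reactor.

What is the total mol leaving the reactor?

205 mol

Conversion of V: V consumed = 1ξ₁ = 0.275 × 205 → ξ₁ = 56.38 mol.
Q balance: n_Q = 0 + 1ξ₁ − 1ξ₂ = 27.9 → ξ₂ = (1·56.38 − 27.9)/1 = 28.48 mol.
Outlet amounts (n = n₀ + Σ ν·ξ):
  V: 205 − 1(56.38) = 148.6
  Q: 0 + 1(56.38) − 1(28.48) = 27.9
  U: 0 + 1(28.48) = 28.48
Total out = 148.6 + 27.9 + 28.48 = 205 mol.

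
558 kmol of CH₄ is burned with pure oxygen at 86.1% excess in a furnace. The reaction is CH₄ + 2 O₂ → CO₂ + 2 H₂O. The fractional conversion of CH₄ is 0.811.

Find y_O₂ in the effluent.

0.445

Stoichiometric O₂ = 2 × 558 = 1116 kmol; O₂ fed = 1116 × 1.861 = 2077 kmol.
Fuel reacted = 0.811 × 558 → ξ = 452.5 kmol.
Outlet (n = n₀ + ν ξ):
  CH₄: 558 − 1(452.5) = 105.5
  O₂: 2077 − 2(452.5) = 1172
  CO₂: 0 + 1(452.5) = 452.5
  H₂O: 0 + 2(452.5) = 905.1
Total out = 2635 kmol; y_O₂ = 1172 / 2635 = 0.4447.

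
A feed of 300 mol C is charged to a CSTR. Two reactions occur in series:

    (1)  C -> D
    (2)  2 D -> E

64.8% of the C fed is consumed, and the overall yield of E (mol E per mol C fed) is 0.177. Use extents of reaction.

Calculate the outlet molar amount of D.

Conversion of C: C consumed = 1ξ₁ = 0.648 × 300 → ξ₁ = 194.4 mol.
Yield of E: 1ξ₂ / 300 = 0.177 → ξ₂ = 53.1 mol.
Outlet amounts (n = n₀ + Σ ν·ξ):
  C: 300 − 1(194.4) = 105.6
  D: 0 + 1(194.4) − 2(53.1) = 88.2
  E: 0 + 1(53.1) = 53.1

88.2 mol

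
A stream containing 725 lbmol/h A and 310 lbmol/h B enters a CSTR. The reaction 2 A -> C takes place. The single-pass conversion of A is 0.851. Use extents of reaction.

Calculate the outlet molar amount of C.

A reacted = 0.851 × 725 = 617 lbmol/h; ν_A = −2, so ξ = 617/2 = 308.5 lbmol/h.
Outlet amounts (n = n₀ + ν ξ):
  A: 725 − 2(308.5) = 108
  C: 0 + 1(308.5) = 308.5
  B: 310 (inert)

308 lbmol/h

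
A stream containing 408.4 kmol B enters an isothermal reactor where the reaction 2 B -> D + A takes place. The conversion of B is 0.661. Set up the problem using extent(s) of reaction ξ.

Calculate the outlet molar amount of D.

135 kmol

B reacted = 0.661 × 408.4 = 270 kmol; ν_B = −2, so ξ = 270/2 = 135 kmol.
Outlet amounts (n = n₀ + ν ξ):
  B: 408.4 − 2(135) = 138.4
  D: 0 + 1(135) = 135
  A: 0 + 1(135) = 135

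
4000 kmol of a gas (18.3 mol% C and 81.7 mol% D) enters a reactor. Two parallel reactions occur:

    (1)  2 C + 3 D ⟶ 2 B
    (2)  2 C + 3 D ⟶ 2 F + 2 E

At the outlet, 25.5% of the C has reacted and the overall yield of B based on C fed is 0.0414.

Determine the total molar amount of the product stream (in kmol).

Yield of B: 2ξ₁ / 732 = 0.0414 → ξ₁ = 15.15 kmol.
Conversion of C: 2ξ₁ + 2ξ₂ = 0.255 × 732 = 186.7 → ξ₂ = 78.18 kmol.
Outlet amounts (n = n₀ + Σ ν·ξ):
  C: 732 − 2(15.15) − 2(78.18) = 545.3
  D: 3268 − 3(15.15) − 3(78.18) = 2988
  B: 0 + 2(15.15) = 30.3
  F: 0 + 2(78.18) = 156.4
  E: 0 + 2(78.18) = 156.4
Total out = 545.3 + 2988 + 30.3 + 156.4 + 156.4 = 3876 kmol.

3880 kmol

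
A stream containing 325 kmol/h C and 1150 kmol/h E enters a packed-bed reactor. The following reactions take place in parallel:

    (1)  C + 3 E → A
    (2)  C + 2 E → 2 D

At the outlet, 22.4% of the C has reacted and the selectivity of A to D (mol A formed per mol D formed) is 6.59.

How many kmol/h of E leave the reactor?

Conversion of C: C consumed = 0.224 × 325 = 72.8 kmol/h = 1ξ₁ + 1ξ₂.
Selectivity: 1ξ₁ / (2ξ₂) = 6.59 → ξ₁ = 13.18 ξ₂.
Substitute: (1·13.18 + 1) ξ₂ = 72.8 → ξ₂ = 5.134 kmol/h, ξ₁ = 67.67 kmol/h.
Outlet amounts (n = n₀ + Σ ν·ξ):
  C: 325 − 1(67.67) − 1(5.134) = 252.2
  E: 1150 − 3(67.67) − 2(5.134) = 936.7
  A: 0 + 1(67.67) = 67.67
  D: 0 + 2(5.134) = 10.27

937 kmol/h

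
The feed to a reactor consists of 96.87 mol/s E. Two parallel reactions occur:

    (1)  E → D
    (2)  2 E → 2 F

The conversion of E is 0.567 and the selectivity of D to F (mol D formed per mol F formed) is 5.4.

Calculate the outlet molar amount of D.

46.3 mol/s

Conversion of E: E consumed = 0.567 × 96.87 = 54.93 mol/s = 1ξ₁ + 2ξ₂.
Selectivity: 1ξ₁ / (2ξ₂) = 5.4 → ξ₁ = 10.8 ξ₂.
Substitute: (1·10.8 + 2) ξ₂ = 54.93 → ξ₂ = 4.291 mol/s, ξ₁ = 46.34 mol/s.
Outlet amounts (n = n₀ + Σ ν·ξ):
  E: 96.87 − 1(46.34) − 2(4.291) = 41.94
  D: 0 + 1(46.34) = 46.34
  F: 0 + 2(4.291) = 8.582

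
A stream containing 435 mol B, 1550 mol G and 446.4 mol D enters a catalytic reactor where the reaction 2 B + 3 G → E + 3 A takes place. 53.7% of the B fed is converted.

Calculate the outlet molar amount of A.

B reacted = 0.537 × 435 = 233.6 mol; ν_B = −2, so ξ = 233.6/2 = 116.8 mol.
Outlet amounts (n = n₀ + ν ξ):
  B: 435 − 2(116.8) = 201.4
  G: 1550 − 3(116.8) = 1200
  E: 0 + 1(116.8) = 116.8
  A: 0 + 3(116.8) = 350.4
  D: 446.4 (inert)

350 mol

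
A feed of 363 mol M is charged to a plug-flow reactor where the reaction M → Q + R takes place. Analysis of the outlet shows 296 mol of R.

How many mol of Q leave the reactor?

For R: n = n₀ + 1ξ → 296 = 0 + 1ξ, giving ξ = 296 mol.
Outlet amounts (n = n₀ + ν ξ):
  M: 363 − 1(296) = 67
  Q: 0 + 1(296) = 296
  R: 0 + 1(296) = 296

296 mol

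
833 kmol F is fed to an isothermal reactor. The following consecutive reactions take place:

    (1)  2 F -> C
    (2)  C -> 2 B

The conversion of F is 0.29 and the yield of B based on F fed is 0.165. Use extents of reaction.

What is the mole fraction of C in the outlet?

Conversion of F: F consumed = 2ξ₁ = 0.29 × 833 → ξ₁ = 120.8 kmol.
Yield of B: 2ξ₂ / 833 = 0.165 → ξ₂ = 68.72 kmol.
Outlet amounts (n = n₀ + Σ ν·ξ):
  F: 833 − 2(120.8) = 591.4
  C: 0 + 1(120.8) − 1(68.72) = 52.06
  B: 0 + 2(68.72) = 137.4
Total out = 780.9 kmol; y_C = 52.06 / 780.9 = 0.06667.

0.0667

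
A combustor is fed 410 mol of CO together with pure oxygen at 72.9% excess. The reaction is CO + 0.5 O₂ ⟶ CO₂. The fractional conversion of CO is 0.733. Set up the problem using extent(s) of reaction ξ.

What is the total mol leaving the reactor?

Stoichiometric O₂ = 0.5 × 410 = 205 mol; O₂ fed = 205 × 1.729 = 354.4 mol.
Fuel reacted = 0.733 × 410 → ξ = 300.5 mol.
Outlet (n = n₀ + ν ξ):
  CO: 410 − 1(300.5) = 109.5
  O₂: 354.4 − 0.5(300.5) = 204.2
  CO₂: 0 + 1(300.5) = 300.5
Total out = 109.5 + 204.2 + 300.5 = 614.2 mol.

614 mol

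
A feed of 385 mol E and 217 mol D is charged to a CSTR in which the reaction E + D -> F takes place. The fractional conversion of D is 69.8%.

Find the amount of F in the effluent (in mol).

D reacted = 0.698 × 217 = 151.5 mol; ν_D = −1, so ξ = 151.5/1 = 151.5 mol.
Outlet amounts (n = n₀ + ν ξ):
  E: 385 − 1(151.5) = 233.5
  D: 217 − 1(151.5) = 65.53
  F: 0 + 1(151.5) = 151.5

151 mol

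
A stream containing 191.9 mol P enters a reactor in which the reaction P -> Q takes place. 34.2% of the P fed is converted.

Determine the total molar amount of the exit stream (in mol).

P reacted = 0.342 × 191.9 = 65.63 mol; ν_P = −1, so ξ = 65.63/1 = 65.63 mol.
Outlet amounts (n = n₀ + ν ξ):
  P: 191.9 − 1(65.63) = 126.3
  Q: 0 + 1(65.63) = 65.63
Total out = 126.3 + 65.63 = 191.9 mol.

192 mol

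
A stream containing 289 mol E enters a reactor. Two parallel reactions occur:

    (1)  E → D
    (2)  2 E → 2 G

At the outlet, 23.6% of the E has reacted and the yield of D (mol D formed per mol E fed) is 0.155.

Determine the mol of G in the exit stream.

23.4 mol

Yield of D: 1ξ₁ / 289 = 0.155 → ξ₁ = 44.8 mol.
Conversion of E: 1ξ₁ + 2ξ₂ = 0.236 × 289 = 68.2 → ξ₂ = 11.7 mol.
Outlet amounts (n = n₀ + Σ ν·ξ):
  E: 289 − 1(44.8) − 2(11.7) = 220.8
  D: 0 + 1(44.8) = 44.8
  G: 0 + 2(11.7) = 23.41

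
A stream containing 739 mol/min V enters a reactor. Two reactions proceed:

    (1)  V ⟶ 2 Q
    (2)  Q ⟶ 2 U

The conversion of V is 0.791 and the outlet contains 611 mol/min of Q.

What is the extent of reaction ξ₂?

Conversion of V: V consumed = 1ξ₁ = 0.791 × 739 → ξ₁ = 584.5 mol/min.
Q balance: n_Q = 0 + 2ξ₁ − 1ξ₂ = 611 → ξ₂ = (2·584.5 − 611)/1 = 558.1 mol/min.
Outlet amounts (n = n₀ + Σ ν·ξ):
  V: 739 − 1(584.5) = 154.5
  Q: 0 + 2(584.5) − 1(558.1) = 611
  U: 0 + 2(558.1) = 1116

ξ₂ = 558 mol/min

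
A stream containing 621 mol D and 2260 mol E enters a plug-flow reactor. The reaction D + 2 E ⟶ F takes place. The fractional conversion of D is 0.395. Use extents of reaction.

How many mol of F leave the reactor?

D reacted = 0.395 × 621 = 245.3 mol; ν_D = −1, so ξ = 245.3/1 = 245.3 mol.
Outlet amounts (n = n₀ + ν ξ):
  D: 621 − 1(245.3) = 375.7
  E: 2260 − 2(245.3) = 1769
  F: 0 + 1(245.3) = 245.3

245 mol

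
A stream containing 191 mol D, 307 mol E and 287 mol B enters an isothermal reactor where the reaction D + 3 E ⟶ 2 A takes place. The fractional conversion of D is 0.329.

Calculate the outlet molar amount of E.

118 mol

D reacted = 0.329 × 191 = 62.84 mol; ν_D = −1, so ξ = 62.84/1 = 62.84 mol.
Outlet amounts (n = n₀ + ν ξ):
  D: 191 − 1(62.84) = 128.2
  E: 307 − 3(62.84) = 118.5
  A: 0 + 2(62.84) = 125.7
  B: 287 (inert)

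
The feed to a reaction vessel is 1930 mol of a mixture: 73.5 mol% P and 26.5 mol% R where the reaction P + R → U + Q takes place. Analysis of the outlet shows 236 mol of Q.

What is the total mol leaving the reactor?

For Q: n = n₀ + 1ξ → 236 = 0 + 1ξ, giving ξ = 236 mol.
Outlet amounts (n = n₀ + ν ξ):
  P: 1419 − 1(236) = 1183
  R: 511.4 − 1(236) = 275.4
  U: 0 + 1(236) = 236
  Q: 0 + 1(236) = 236
Total out = 1183 + 275.4 + 236 + 236 = 1930 mol.

1930 mol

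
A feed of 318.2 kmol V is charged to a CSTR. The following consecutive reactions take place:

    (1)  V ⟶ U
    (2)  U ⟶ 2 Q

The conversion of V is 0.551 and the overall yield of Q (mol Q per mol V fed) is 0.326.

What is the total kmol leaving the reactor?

Conversion of V: V consumed = 1ξ₁ = 0.551 × 318.2 → ξ₁ = 175.3 kmol.
Yield of Q: 2ξ₂ / 318.2 = 0.326 → ξ₂ = 51.87 kmol.
Outlet amounts (n = n₀ + Σ ν·ξ):
  V: 318.2 − 1(175.3) = 142.9
  U: 0 + 1(175.3) − 1(51.87) = 123.5
  Q: 0 + 2(51.87) = 103.7
Total out = 142.9 + 123.5 + 103.7 = 370.1 kmol.

370 kmol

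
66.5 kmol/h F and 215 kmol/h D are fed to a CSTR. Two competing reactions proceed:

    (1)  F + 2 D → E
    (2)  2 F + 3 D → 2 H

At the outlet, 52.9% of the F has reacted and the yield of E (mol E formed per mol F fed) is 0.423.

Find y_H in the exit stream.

Yield of E: 1ξ₁ / 66.5 = 0.423 → ξ₁ = 28.13 kmol/h.
Conversion of F: 1ξ₁ + 2ξ₂ = 0.529 × 66.5 = 35.18 → ξ₂ = 3.524 kmol/h.
Outlet amounts (n = n₀ + Σ ν·ξ):
  F: 66.5 − 1(28.13) − 2(3.524) = 31.32
  D: 215 − 2(28.13) − 3(3.524) = 148.2
  E: 0 + 1(28.13) = 28.13
  H: 0 + 2(3.524) = 7.049
Total out = 214.7 kmol/h; y_H = 7.049 / 214.7 = 0.03284.

0.0328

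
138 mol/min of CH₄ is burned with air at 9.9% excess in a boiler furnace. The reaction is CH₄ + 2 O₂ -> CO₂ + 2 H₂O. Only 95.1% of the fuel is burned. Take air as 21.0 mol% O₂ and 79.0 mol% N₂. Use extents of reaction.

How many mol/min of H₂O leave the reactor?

Stoichiometric O₂ = 2 × 138 = 276 mol/min; O₂ fed = 276 × 1.099 = 303.3 mol/min.
N₂ fed = 303.3 × 79/21 = 1141 mol/min.
Fuel reacted = 0.951 × 138 → ξ = 131.2 mol/min.
Outlet (n = n₀ + ν ξ):
  CH₄: 138 − 1(131.2) = 6.762
  O₂: 303.3 − 2(131.2) = 40.85
  N₂: 1141 (inert)
  CO₂: 0 + 1(131.2) = 131.2
  H₂O: 0 + 2(131.2) = 262.5

262 mol/min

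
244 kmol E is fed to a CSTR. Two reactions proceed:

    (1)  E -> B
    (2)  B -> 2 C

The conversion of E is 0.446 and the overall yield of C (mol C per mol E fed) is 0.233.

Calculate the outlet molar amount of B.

80.4 kmol

Conversion of E: E consumed = 1ξ₁ = 0.446 × 244 → ξ₁ = 108.8 kmol.
Yield of C: 2ξ₂ / 244 = 0.233 → ξ₂ = 28.43 kmol.
Outlet amounts (n = n₀ + Σ ν·ξ):
  E: 244 − 1(108.8) = 135.2
  B: 0 + 1(108.8) − 1(28.43) = 80.4
  C: 0 + 2(28.43) = 56.85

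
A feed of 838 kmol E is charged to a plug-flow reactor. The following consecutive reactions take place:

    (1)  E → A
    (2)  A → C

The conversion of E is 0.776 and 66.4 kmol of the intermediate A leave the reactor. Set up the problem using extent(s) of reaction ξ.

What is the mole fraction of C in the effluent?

0.697

Conversion of E: E consumed = 1ξ₁ = 0.776 × 838 → ξ₁ = 650.3 kmol.
A balance: n_A = 0 + 1ξ₁ − 1ξ₂ = 66.4 → ξ₂ = (1·650.3 − 66.4)/1 = 583.9 kmol.
Outlet amounts (n = n₀ + Σ ν·ξ):
  E: 838 − 1(650.3) = 187.7
  A: 0 + 1(650.3) − 1(583.9) = 66.4
  C: 0 + 1(583.9) = 583.9
Total out = 838 kmol; y_C = 583.9 / 838 = 0.6968.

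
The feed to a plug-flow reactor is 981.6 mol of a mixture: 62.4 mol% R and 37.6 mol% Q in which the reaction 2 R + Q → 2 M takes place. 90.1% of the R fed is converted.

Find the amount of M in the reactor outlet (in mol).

552 mol

R reacted = 0.901 × 612.5 = 551.9 mol; ν_R = −2, so ξ = 551.9/2 = 275.9 mol.
Outlet amounts (n = n₀ + ν ξ):
  R: 612.5 − 2(275.9) = 60.64
  Q: 369.1 − 1(275.9) = 93.14
  M: 0 + 2(275.9) = 551.9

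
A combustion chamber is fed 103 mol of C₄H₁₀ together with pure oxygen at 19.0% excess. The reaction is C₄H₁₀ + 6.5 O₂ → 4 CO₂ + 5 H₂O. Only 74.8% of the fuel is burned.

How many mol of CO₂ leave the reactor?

308 mol

Stoichiometric O₂ = 6.5 × 103 = 669.5 mol; O₂ fed = 669.5 × 1.190 = 796.7 mol.
Fuel reacted = 0.748 × 103 → ξ = 77.04 mol.
Outlet (n = n₀ + ν ξ):
  C₄H₁₀: 103 − 1(77.04) = 25.96
  O₂: 796.7 − 6.5(77.04) = 295.9
  CO₂: 0 + 4(77.04) = 308.2
  H₂O: 0 + 5(77.04) = 385.2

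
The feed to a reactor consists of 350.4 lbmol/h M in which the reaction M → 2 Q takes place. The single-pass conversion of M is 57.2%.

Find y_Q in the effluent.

0.728

M reacted = 0.572 × 350.4 = 200.4 lbmol/h; ν_M = −1, so ξ = 200.4/1 = 200.4 lbmol/h.
Outlet amounts (n = n₀ + ν ξ):
  M: 350.4 − 1(200.4) = 150
  Q: 0 + 2(200.4) = 400.9
Total out = 550.8 lbmol/h; y_Q = 400.9 / 550.8 = 0.7277.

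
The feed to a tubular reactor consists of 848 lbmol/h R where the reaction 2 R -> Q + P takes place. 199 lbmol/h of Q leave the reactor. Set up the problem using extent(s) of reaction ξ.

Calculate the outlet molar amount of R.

For Q: n = n₀ + 1ξ → 199 = 0 + 1ξ, giving ξ = 199 lbmol/h.
Outlet amounts (n = n₀ + ν ξ):
  R: 848 − 2(199) = 450
  Q: 0 + 1(199) = 199
  P: 0 + 1(199) = 199

450 lbmol/h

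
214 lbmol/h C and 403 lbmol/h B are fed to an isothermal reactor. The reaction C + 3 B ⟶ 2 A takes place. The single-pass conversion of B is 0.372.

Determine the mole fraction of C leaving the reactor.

0.317

B reacted = 0.372 × 403 = 149.9 lbmol/h; ν_B = −3, so ξ = 149.9/3 = 49.97 lbmol/h.
Outlet amounts (n = n₀ + ν ξ):
  C: 214 − 1(49.97) = 164
  B: 403 − 3(49.97) = 253.1
  A: 0 + 2(49.97) = 99.94
Total out = 517.1 lbmol/h; y_C = 164 / 517.1 = 0.3172.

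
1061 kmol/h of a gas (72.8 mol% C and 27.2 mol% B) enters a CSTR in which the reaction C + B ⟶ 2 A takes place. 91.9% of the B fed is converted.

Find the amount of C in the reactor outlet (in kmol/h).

B reacted = 0.919 × 288.6 = 265.2 kmol/h; ν_B = −1, so ξ = 265.2/1 = 265.2 kmol/h.
Outlet amounts (n = n₀ + ν ξ):
  C: 772.4 − 1(265.2) = 507.2
  B: 288.6 − 1(265.2) = 23.38
  A: 0 + 2(265.2) = 530.4

507 kmol/h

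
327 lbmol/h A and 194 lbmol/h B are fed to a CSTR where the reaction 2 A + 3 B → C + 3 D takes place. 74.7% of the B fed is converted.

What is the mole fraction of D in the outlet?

0.307

B reacted = 0.747 × 194 = 144.9 lbmol/h; ν_B = −3, so ξ = 144.9/3 = 48.31 lbmol/h.
Outlet amounts (n = n₀ + ν ξ):
  A: 327 − 2(48.31) = 230.4
  B: 194 − 3(48.31) = 49.08
  C: 0 + 1(48.31) = 48.31
  D: 0 + 3(48.31) = 144.9
Total out = 472.7 lbmol/h; y_D = 144.9 / 472.7 = 0.3066.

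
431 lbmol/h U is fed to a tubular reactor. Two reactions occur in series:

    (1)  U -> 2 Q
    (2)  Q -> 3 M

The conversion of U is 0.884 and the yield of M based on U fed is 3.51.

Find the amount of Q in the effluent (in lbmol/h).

Conversion of U: U consumed = 1ξ₁ = 0.884 × 431 → ξ₁ = 381 lbmol/h.
Yield of M: 3ξ₂ / 431 = 3.51 → ξ₂ = 504.3 lbmol/h.
Outlet amounts (n = n₀ + Σ ν·ξ):
  U: 431 − 1(381) = 50
  Q: 0 + 2(381) − 1(504.3) = 257.7
  M: 0 + 3(504.3) = 1513

258 lbmol/h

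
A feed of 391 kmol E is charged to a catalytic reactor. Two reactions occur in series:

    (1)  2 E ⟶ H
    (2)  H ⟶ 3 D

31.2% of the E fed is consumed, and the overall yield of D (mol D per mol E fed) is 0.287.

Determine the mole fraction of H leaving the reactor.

0.0583

Conversion of E: E consumed = 2ξ₁ = 0.312 × 391 → ξ₁ = 61 kmol.
Yield of D: 3ξ₂ / 391 = 0.287 → ξ₂ = 37.41 kmol.
Outlet amounts (n = n₀ + Σ ν·ξ):
  E: 391 − 2(61) = 269
  H: 0 + 1(61) − 1(37.41) = 23.59
  D: 0 + 3(37.41) = 112.2
Total out = 404.8 kmol; y_H = 23.59 / 404.8 = 0.05827.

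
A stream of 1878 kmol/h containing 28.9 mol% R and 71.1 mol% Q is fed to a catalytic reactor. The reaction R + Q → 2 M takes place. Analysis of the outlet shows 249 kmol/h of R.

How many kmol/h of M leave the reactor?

587 kmol/h

For R: n = n₀ − 1ξ → 249 = 542.7 − 1ξ, giving ξ = 293.7 kmol/h.
Outlet amounts (n = n₀ + ν ξ):
  R: 542.7 − 1(293.7) = 249
  Q: 1335 − 1(293.7) = 1042
  M: 0 + 2(293.7) = 587.5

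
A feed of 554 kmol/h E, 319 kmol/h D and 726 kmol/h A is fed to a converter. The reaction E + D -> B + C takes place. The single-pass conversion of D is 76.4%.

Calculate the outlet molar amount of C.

244 kmol/h

D reacted = 0.764 × 319 = 243.7 kmol/h; ν_D = −1, so ξ = 243.7/1 = 243.7 kmol/h.
Outlet amounts (n = n₀ + ν ξ):
  E: 554 − 1(243.7) = 310.3
  D: 319 − 1(243.7) = 75.28
  B: 0 + 1(243.7) = 243.7
  C: 0 + 1(243.7) = 243.7
  A: 726 (inert)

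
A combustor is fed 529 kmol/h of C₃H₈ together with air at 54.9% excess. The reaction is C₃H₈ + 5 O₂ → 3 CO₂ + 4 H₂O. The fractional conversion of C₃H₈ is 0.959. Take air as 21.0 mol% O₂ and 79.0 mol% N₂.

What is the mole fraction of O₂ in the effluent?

Stoichiometric O₂ = 5 × 529 = 2645 kmol/h; O₂ fed = 2645 × 1.549 = 4097 kmol/h.
N₂ fed = 4097 × 79/21 = 15410 kmol/h.
Fuel reacted = 0.959 × 529 → ξ = 507.3 kmol/h.
Outlet (n = n₀ + ν ξ):
  C₃H₈: 529 − 1(507.3) = 21.69
  O₂: 4097 − 5(507.3) = 1561
  N₂: 15410 (inert)
  CO₂: 0 + 3(507.3) = 1522
  H₂O: 0 + 4(507.3) = 2029
Total out = 20550 kmol/h; y_O₂ = 1561 / 20550 = 0.07595.

0.076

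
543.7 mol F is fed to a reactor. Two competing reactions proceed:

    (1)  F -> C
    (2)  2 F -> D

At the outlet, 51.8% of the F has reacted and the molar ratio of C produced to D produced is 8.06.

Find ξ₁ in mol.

ξ₁ = 226 mol

Conversion of F: F consumed = 0.518 × 543.7 = 281.6 mol = 1ξ₁ + 2ξ₂.
Selectivity: 1ξ₁ / (1ξ₂) = 8.06 → ξ₁ = 8.06 ξ₂.
Substitute: (1·8.06 + 2) ξ₂ = 281.6 → ξ₂ = 28 mol, ξ₁ = 225.6 mol.
Outlet amounts (n = n₀ + Σ ν·ξ):
  F: 543.7 − 1(225.6) − 2(28) = 262.1
  C: 0 + 1(225.6) = 225.6
  D: 0 + 1(28) = 28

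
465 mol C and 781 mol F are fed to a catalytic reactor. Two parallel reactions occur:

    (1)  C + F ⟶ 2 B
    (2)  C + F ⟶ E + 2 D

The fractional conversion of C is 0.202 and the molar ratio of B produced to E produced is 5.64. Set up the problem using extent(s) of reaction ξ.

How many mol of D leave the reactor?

Conversion of C: C consumed = 0.202 × 465 = 93.93 mol = 1ξ₁ + 1ξ₂.
Selectivity: 2ξ₁ / (1ξ₂) = 5.64 → ξ₁ = 2.82 ξ₂.
Substitute: (1·2.82 + 1) ξ₂ = 93.93 → ξ₂ = 24.59 mol, ξ₁ = 69.34 mol.
Outlet amounts (n = n₀ + Σ ν·ξ):
  C: 465 − 1(69.34) − 1(24.59) = 371.1
  F: 781 − 1(69.34) − 1(24.59) = 687.1
  B: 0 + 2(69.34) = 138.7
  E: 0 + 1(24.59) = 24.59
  D: 0 + 2(24.59) = 49.18

49.2 mol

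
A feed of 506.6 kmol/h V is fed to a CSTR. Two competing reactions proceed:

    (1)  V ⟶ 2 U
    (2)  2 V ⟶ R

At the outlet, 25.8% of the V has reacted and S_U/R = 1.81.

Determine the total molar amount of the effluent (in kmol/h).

Conversion of V: V consumed = 0.258 × 506.6 = 130.7 kmol/h = 1ξ₁ + 2ξ₂.
Selectivity: 2ξ₁ / (1ξ₂) = 1.81 → ξ₁ = 0.905 ξ₂.
Substitute: (1·0.905 + 2) ξ₂ = 130.7 → ξ₂ = 44.99 kmol/h, ξ₁ = 40.72 kmol/h.
Outlet amounts (n = n₀ + Σ ν·ξ):
  V: 506.6 − 1(40.72) − 2(44.99) = 375.9
  U: 0 + 2(40.72) = 81.44
  R: 0 + 1(44.99) = 44.99
Total out = 375.9 + 81.44 + 44.99 = 502.3 kmol/h.

502 kmol/h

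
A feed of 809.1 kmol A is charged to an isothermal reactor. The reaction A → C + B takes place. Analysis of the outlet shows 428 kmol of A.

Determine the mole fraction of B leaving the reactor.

0.32

For A: n = n₀ − 1ξ → 428 = 809.1 − 1ξ, giving ξ = 381.1 kmol.
Outlet amounts (n = n₀ + ν ξ):
  A: 809.1 − 1(381.1) = 428
  C: 0 + 1(381.1) = 381.1
  B: 0 + 1(381.1) = 381.1
Total out = 1190 kmol; y_B = 381.1 / 1190 = 0.3202.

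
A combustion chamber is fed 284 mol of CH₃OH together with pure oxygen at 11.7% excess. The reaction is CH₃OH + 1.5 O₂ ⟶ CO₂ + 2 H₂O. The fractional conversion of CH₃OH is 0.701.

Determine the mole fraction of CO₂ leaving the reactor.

Stoichiometric O₂ = 1.5 × 284 = 426 mol; O₂ fed = 426 × 1.117 = 475.8 mol.
Fuel reacted = 0.701 × 284 → ξ = 199.1 mol.
Outlet (n = n₀ + ν ξ):
  CH₃OH: 284 − 1(199.1) = 84.92
  O₂: 475.8 − 1.5(199.1) = 177.2
  CO₂: 0 + 1(199.1) = 199.1
  H₂O: 0 + 2(199.1) = 398.2
Total out = 859.4 mol; y_CO₂ = 199.1 / 859.4 = 0.2317.

0.232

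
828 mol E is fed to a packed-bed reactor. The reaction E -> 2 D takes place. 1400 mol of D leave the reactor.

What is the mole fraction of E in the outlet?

0.0838

For D: n = n₀ + 2ξ → 1400 = 0 + 2ξ, giving ξ = 700 mol.
Outlet amounts (n = n₀ + ν ξ):
  E: 828 − 1(700) = 128
  D: 0 + 2(700) = 1400
Total out = 1528 mol; y_E = 128 / 1528 = 0.08377.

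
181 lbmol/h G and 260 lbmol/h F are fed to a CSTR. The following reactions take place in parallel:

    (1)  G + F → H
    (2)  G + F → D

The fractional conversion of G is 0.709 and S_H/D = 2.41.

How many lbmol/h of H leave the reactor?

90.7 lbmol/h

Conversion of G: G consumed = 0.709 × 181 = 128.3 lbmol/h = 1ξ₁ + 1ξ₂.
Selectivity: 1ξ₁ / (1ξ₂) = 2.41 → ξ₁ = 2.41 ξ₂.
Substitute: (1·2.41 + 1) ξ₂ = 128.3 → ξ₂ = 37.63 lbmol/h, ξ₁ = 90.7 lbmol/h.
Outlet amounts (n = n₀ + Σ ν·ξ):
  G: 181 − 1(90.7) − 1(37.63) = 52.67
  F: 260 − 1(90.7) − 1(37.63) = 131.7
  H: 0 + 1(90.7) = 90.7
  D: 0 + 1(37.63) = 37.63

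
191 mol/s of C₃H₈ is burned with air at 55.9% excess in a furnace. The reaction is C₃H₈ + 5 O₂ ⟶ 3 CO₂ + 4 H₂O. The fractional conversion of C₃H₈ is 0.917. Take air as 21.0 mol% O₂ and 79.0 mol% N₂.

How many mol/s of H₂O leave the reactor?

Stoichiometric O₂ = 5 × 191 = 955 mol/s; O₂ fed = 955 × 1.559 = 1489 mol/s.
N₂ fed = 1489 × 79/21 = 5601 mol/s.
Fuel reacted = 0.917 × 191 → ξ = 175.1 mol/s.
Outlet (n = n₀ + ν ξ):
  C₃H₈: 191 − 1(175.1) = 15.85
  O₂: 1489 − 5(175.1) = 613.1
  N₂: 5601 (inert)
  CO₂: 0 + 3(175.1) = 525.4
  H₂O: 0 + 4(175.1) = 700.6

701 mol/s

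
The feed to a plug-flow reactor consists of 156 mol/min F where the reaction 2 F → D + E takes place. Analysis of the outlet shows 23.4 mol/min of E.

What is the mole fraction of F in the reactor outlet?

For E: n = n₀ + 1ξ → 23.4 = 0 + 1ξ, giving ξ = 23.4 mol/min.
Outlet amounts (n = n₀ + ν ξ):
  F: 156 − 2(23.4) = 109.2
  D: 0 + 1(23.4) = 23.4
  E: 0 + 1(23.4) = 23.4
Total out = 156 mol/min; y_F = 109.2 / 156 = 0.7.

0.7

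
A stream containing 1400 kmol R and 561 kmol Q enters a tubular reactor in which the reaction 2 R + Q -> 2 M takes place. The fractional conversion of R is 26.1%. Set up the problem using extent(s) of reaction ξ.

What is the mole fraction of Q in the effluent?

R reacted = 0.261 × 1400 = 365.4 kmol; ν_R = −2, so ξ = 365.4/2 = 182.7 kmol.
Outlet amounts (n = n₀ + ν ξ):
  R: 1400 − 2(182.7) = 1035
  Q: 561 − 1(182.7) = 378.3
  M: 0 + 2(182.7) = 365.4
Total out = 1778 kmol; y_Q = 378.3 / 1778 = 0.2127.

0.213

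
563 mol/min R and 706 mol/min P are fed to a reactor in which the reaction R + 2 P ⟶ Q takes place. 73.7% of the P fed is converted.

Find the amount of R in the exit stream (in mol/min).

303 mol/min

P reacted = 0.737 × 706 = 520.3 mol/min; ν_P = −2, so ξ = 520.3/2 = 260.2 mol/min.
Outlet amounts (n = n₀ + ν ξ):
  R: 563 − 1(260.2) = 302.8
  P: 706 − 2(260.2) = 185.7
  Q: 0 + 1(260.2) = 260.2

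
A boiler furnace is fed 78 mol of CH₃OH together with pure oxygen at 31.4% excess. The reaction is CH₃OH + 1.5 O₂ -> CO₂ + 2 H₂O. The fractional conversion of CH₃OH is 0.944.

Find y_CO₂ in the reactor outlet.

0.274

Stoichiometric O₂ = 1.5 × 78 = 117 mol; O₂ fed = 117 × 1.314 = 153.7 mol.
Fuel reacted = 0.944 × 78 → ξ = 73.63 mol.
Outlet (n = n₀ + ν ξ):
  CH₃OH: 78 − 1(73.63) = 4.368
  O₂: 153.7 − 1.5(73.63) = 43.29
  CO₂: 0 + 1(73.63) = 73.63
  H₂O: 0 + 2(73.63) = 147.3
Total out = 268.6 mol; y_CO₂ = 73.63 / 268.6 = 0.2742.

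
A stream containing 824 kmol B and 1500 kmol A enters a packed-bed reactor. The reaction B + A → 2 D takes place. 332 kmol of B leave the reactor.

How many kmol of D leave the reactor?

984 kmol

For B: n = n₀ − 1ξ → 332 = 824 − 1ξ, giving ξ = 492 kmol.
Outlet amounts (n = n₀ + ν ξ):
  B: 824 − 1(492) = 332
  A: 1500 − 1(492) = 1008
  D: 0 + 2(492) = 984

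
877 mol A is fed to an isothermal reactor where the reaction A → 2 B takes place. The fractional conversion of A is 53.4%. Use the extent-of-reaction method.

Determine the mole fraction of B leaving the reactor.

0.696

A reacted = 0.534 × 877 = 468.3 mol; ν_A = −1, so ξ = 468.3/1 = 468.3 mol.
Outlet amounts (n = n₀ + ν ξ):
  A: 877 − 1(468.3) = 408.7
  B: 0 + 2(468.3) = 936.6
Total out = 1345 mol; y_B = 936.6 / 1345 = 0.6962.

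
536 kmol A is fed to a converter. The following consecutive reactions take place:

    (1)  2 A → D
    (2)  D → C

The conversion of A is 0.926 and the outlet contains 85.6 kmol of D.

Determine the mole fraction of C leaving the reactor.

Conversion of A: A consumed = 2ξ₁ = 0.926 × 536 → ξ₁ = 248.2 kmol.
D balance: n_D = 0 + 1ξ₁ − 1ξ₂ = 85.6 → ξ₂ = (1·248.2 − 85.6)/1 = 162.6 kmol.
Outlet amounts (n = n₀ + Σ ν·ξ):
  A: 536 − 2(248.2) = 39.66
  D: 0 + 1(248.2) − 1(162.6) = 85.6
  C: 0 + 1(162.6) = 162.6
Total out = 287.8 kmol; y_C = 162.6 / 287.8 = 0.5648.

0.565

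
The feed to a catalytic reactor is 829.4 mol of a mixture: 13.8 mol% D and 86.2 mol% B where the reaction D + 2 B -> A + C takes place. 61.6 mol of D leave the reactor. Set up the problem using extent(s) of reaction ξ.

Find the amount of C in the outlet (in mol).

For D: n = n₀ − 1ξ → 61.6 = 114.5 − 1ξ, giving ξ = 52.86 mol.
Outlet amounts (n = n₀ + ν ξ):
  D: 114.5 − 1(52.86) = 61.6
  B: 714.9 − 2(52.86) = 609.2
  A: 0 + 1(52.86) = 52.86
  C: 0 + 1(52.86) = 52.86

52.9 mol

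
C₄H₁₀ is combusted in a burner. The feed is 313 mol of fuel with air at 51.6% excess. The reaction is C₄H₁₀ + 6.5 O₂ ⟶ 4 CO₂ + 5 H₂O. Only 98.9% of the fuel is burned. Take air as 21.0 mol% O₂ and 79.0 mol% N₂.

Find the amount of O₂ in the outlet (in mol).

Stoichiometric O₂ = 6.5 × 313 = 2034 mol; O₂ fed = 2034 × 1.516 = 3084 mol.
N₂ fed = 3084 × 79/21 = 11600 mol.
Fuel reacted = 0.989 × 313 → ξ = 309.6 mol.
Outlet (n = n₀ + ν ξ):
  C₄H₁₀: 313 − 1(309.6) = 3.443
  O₂: 3084 − 6.5(309.6) = 1072
  N₂: 11600 (inert)
  CO₂: 0 + 4(309.6) = 1238
  H₂O: 0 + 5(309.6) = 1548

1070 mol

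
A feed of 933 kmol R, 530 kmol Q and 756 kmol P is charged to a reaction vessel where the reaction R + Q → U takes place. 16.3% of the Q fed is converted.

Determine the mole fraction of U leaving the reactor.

Q reacted = 0.163 × 530 = 86.39 kmol; ν_Q = −1, so ξ = 86.39/1 = 86.39 kmol.
Outlet amounts (n = n₀ + ν ξ):
  R: 933 − 1(86.39) = 846.6
  Q: 530 − 1(86.39) = 443.6
  U: 0 + 1(86.39) = 86.39
  P: 756 (inert)
Total out = 2133 kmol; y_U = 86.39 / 2133 = 0.04051.

0.0405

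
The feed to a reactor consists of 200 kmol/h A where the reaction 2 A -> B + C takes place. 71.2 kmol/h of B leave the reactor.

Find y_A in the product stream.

0.288

For B: n = n₀ + 1ξ → 71.2 = 0 + 1ξ, giving ξ = 71.2 kmol/h.
Outlet amounts (n = n₀ + ν ξ):
  A: 200 − 2(71.2) = 57.6
  B: 0 + 1(71.2) = 71.2
  C: 0 + 1(71.2) = 71.2
Total out = 200 kmol/h; y_A = 57.6 / 200 = 0.288.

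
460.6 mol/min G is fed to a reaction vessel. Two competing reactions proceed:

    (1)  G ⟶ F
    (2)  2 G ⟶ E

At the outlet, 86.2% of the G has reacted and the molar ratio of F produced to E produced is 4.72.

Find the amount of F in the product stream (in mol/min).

Conversion of G: G consumed = 0.862 × 460.6 = 397 mol/min = 1ξ₁ + 2ξ₂.
Selectivity: 1ξ₁ / (1ξ₂) = 4.72 → ξ₁ = 4.72 ξ₂.
Substitute: (1·4.72 + 2) ξ₂ = 397 → ξ₂ = 59.08 mol/min, ξ₁ = 278.9 mol/min.
Outlet amounts (n = n₀ + Σ ν·ξ):
  G: 460.6 − 1(278.9) − 2(59.08) = 63.56
  F: 0 + 1(278.9) = 278.9
  E: 0 + 1(59.08) = 59.08

279 mol/min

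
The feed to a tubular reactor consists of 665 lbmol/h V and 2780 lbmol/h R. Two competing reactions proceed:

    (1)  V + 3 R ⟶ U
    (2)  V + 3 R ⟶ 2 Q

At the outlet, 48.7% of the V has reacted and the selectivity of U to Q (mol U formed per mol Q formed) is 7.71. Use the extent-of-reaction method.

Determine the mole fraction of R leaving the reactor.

0.725

Conversion of V: V consumed = 0.487 × 665 = 323.9 lbmol/h = 1ξ₁ + 1ξ₂.
Selectivity: 1ξ₁ / (2ξ₂) = 7.71 → ξ₁ = 15.42 ξ₂.
Substitute: (1·15.42 + 1) ξ₂ = 323.9 → ξ₂ = 19.72 lbmol/h, ξ₁ = 304.1 lbmol/h.
Outlet amounts (n = n₀ + Σ ν·ξ):
  V: 665 − 1(304.1) − 1(19.72) = 341.1
  R: 2780 − 3(304.1) − 3(19.72) = 1808
  U: 0 + 1(304.1) = 304.1
  Q: 0 + 2(19.72) = 39.45
Total out = 2493 lbmol/h; y_R = 1808 / 2493 = 0.7254.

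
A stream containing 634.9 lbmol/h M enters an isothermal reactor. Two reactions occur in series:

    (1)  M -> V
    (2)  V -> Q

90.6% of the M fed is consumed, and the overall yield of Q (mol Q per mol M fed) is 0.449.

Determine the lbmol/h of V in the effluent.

Conversion of M: M consumed = 1ξ₁ = 0.906 × 634.9 → ξ₁ = 575.2 lbmol/h.
Yield of Q: 1ξ₂ / 634.9 = 0.449 → ξ₂ = 285.1 lbmol/h.
Outlet amounts (n = n₀ + Σ ν·ξ):
  M: 634.9 − 1(575.2) = 59.68
  V: 0 + 1(575.2) − 1(285.1) = 290.1
  Q: 0 + 1(285.1) = 285.1

290 lbmol/h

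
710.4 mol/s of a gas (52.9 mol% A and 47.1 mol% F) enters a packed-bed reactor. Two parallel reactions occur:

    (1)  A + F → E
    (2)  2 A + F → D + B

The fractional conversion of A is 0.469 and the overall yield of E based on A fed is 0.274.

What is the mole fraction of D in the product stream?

0.0642

Yield of E: 1ξ₁ / 375.8 = 0.274 → ξ₁ = 103 mol/s.
Conversion of A: 1ξ₁ + 2ξ₂ = 0.469 × 375.8 = 176.3 → ξ₂ = 36.64 mol/s.
Outlet amounts (n = n₀ + Σ ν·ξ):
  A: 375.8 − 1(103) − 2(36.64) = 199.6
  F: 334.6 − 1(103) − 1(36.64) = 195
  E: 0 + 1(103) = 103
  D: 0 + 1(36.64) = 36.64
  B: 0 + 1(36.64) = 36.64
Total out = 570.8 mol/s; y_D = 36.64 / 570.8 = 0.06419.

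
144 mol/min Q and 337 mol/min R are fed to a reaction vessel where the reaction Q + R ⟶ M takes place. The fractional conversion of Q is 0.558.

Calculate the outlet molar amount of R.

257 mol/min

Q reacted = 0.558 × 144 = 80.35 mol/min; ν_Q = −1, so ξ = 80.35/1 = 80.35 mol/min.
Outlet amounts (n = n₀ + ν ξ):
  Q: 144 − 1(80.35) = 63.65
  R: 337 − 1(80.35) = 256.6
  M: 0 + 1(80.35) = 80.35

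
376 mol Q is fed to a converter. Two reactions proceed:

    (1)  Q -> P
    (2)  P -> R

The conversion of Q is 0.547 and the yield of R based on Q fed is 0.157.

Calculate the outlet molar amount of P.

147 mol

Conversion of Q: Q consumed = 1ξ₁ = 0.547 × 376 → ξ₁ = 205.7 mol.
Yield of R: 1ξ₂ / 376 = 0.157 → ξ₂ = 59.03 mol.
Outlet amounts (n = n₀ + Σ ν·ξ):
  Q: 376 − 1(205.7) = 170.3
  P: 0 + 1(205.7) − 1(59.03) = 146.6
  R: 0 + 1(59.03) = 59.03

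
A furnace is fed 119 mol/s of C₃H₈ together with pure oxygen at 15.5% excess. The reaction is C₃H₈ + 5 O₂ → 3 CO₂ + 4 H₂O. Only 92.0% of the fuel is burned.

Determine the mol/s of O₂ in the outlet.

Stoichiometric O₂ = 5 × 119 = 595 mol/s; O₂ fed = 595 × 1.155 = 687.2 mol/s.
Fuel reacted = 0.92 × 119 → ξ = 109.5 mol/s.
Outlet (n = n₀ + ν ξ):
  C₃H₈: 119 − 1(109.5) = 9.52
  O₂: 687.2 − 5(109.5) = 139.8
  CO₂: 0 + 3(109.5) = 328.4
  H₂O: 0 + 4(109.5) = 437.9

140 mol/s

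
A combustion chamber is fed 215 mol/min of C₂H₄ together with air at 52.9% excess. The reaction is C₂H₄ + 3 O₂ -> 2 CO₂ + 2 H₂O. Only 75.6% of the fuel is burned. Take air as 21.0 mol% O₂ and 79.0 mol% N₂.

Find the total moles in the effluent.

4910 mol/min

Stoichiometric O₂ = 3 × 215 = 645 mol/min; O₂ fed = 645 × 1.529 = 986.2 mol/min.
N₂ fed = 986.2 × 79/21 = 3710 mol/min.
Fuel reacted = 0.756 × 215 → ξ = 162.5 mol/min.
Outlet (n = n₀ + ν ξ):
  C₂H₄: 215 − 1(162.5) = 52.46
  O₂: 986.2 − 3(162.5) = 498.6
  N₂: 3710 (inert)
  CO₂: 0 + 2(162.5) = 325.1
  H₂O: 0 + 2(162.5) = 325.1
Total out = 52.46 + 498.6 + 3710 + 325.1 + 325.1 = 4911 mol/min.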